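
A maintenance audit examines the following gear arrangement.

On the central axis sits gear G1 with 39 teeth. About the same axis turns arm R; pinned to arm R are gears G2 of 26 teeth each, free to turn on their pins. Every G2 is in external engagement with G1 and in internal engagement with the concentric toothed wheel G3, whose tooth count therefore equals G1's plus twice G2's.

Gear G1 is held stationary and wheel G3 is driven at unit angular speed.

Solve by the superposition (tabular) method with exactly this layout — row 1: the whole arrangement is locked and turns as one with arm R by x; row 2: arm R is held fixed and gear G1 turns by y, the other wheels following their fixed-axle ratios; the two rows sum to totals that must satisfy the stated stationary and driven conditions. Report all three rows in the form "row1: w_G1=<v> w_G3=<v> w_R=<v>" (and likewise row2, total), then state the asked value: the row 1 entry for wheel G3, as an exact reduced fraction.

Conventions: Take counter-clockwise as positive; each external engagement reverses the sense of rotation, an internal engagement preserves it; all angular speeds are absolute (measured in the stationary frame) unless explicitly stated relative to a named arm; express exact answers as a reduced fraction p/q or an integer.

row1: w_G1=7/10 w_G3=7/10 w_R=7/10
row2: w_G1=-7/10 w_G3=3/10 w_R=0
total: w_G1=0 w_G3=1 w_R=7/10
asked value: 7/10

planetary set (39T centre, 26T on arm, 91T internal) — Willis relation
superposition row 1 [locked train]: every member turns x
superposition row 2 [arm held]: sun y, ring −(39/91)·y, arm 0
boundary: total ω_sun = x + y = 0 and total ω_ring = x − (39/91)·y = 1  ⇒  y = -7/10, x = 7/10
row 2 ring = −(39/91)·(-7/10) = 3/10
totals (row 1 + row 2): sun 7/10 + (-7/10) = 0, ring 7/10 + 3/10 = 1, arm 7/10 + 0 = 7/10
asked cell (row1, ring) = 7/10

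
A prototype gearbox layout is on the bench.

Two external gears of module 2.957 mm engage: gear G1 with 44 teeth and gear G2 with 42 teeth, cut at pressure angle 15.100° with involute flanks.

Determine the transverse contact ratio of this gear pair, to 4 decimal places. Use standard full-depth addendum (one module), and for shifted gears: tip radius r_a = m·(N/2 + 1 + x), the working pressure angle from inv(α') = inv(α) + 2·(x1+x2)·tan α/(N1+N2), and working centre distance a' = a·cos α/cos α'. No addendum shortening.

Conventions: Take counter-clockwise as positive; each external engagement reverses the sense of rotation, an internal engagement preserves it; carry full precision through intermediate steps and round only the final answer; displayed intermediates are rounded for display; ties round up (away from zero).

2.0313

topology: single-mesh involute geometry — m = 2.957, 44T/42T pair
base radii: r_b1 = 62.807857, r_b2 = 59.952954
tip radii: r_a1 = 68.011000, r_a2 = 65.054000
no profile shift: α' = α, a' = a
action lengths: √(r_a1²−r_b1²) = 26.089639, √(r_a2²−r_b2²) = 25.252054
base pitch p_b = π·m·cos α = 8.968941
CR = (26.089639 + 25.252054 − 127.151000·sin 15.10000°)/8.968941 = 2.031264
contact ratio ≈ 2.0313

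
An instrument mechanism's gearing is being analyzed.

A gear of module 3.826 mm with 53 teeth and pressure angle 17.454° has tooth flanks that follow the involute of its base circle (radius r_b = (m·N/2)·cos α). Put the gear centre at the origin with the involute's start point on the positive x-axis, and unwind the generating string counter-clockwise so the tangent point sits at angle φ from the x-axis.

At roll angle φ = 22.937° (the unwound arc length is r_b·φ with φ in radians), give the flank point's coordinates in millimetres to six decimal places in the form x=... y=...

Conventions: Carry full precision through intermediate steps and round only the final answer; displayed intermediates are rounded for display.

x=104.163383 y=2.035470

topology: single-mesh involute geometry — m = 3.826, N = 53
pitch radius r_p = m·N/2 = 3.826·53/2 = 101.389000
base radius r_b = r_p·cos α = 101.389000·cos 17.454° = 96.720854
roll angle φ = 22.937° = 0.40032617 rad
x = r_b·(cos φ + φ·sin φ) = 104.163383
y = r_b·(sin φ − φ·cos φ) = 2.035470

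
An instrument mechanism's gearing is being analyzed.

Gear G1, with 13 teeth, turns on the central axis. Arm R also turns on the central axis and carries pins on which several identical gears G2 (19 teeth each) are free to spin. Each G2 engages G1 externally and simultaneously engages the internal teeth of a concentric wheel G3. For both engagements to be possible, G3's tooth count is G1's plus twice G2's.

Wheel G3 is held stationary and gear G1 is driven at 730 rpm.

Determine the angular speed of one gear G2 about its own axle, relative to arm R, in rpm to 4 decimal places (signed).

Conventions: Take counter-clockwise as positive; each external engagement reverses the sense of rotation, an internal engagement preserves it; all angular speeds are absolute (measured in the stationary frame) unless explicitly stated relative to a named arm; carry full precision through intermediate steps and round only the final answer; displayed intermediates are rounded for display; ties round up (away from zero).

-398.0181 rpm

planetary set (13T centre, 19T on arm, 51T internal) — Willis relation
normalise by the input: solve with ω_sun = 1, then scale by 730 rpm
ring teeth: 13 + 2·19 = 51
13(ω_sun−ω_arm) = −51(ω_ring−ω_arm),  ω_ring = 0, ω_sun = 1
13(1−ω_arm) = −51(0−ω_arm)  ⇒  64·ω_arm = 13  ⇒  ω_arm = 13/64
sun–planet mesh: 13·(1−13/64) = −19·(ω_p−ω_arm)  ⇒  ω_p−ω_arm = -663/1216
scale: ω_p−ω_arm = -663/1216 × 730 rpm = -398.0181 rpm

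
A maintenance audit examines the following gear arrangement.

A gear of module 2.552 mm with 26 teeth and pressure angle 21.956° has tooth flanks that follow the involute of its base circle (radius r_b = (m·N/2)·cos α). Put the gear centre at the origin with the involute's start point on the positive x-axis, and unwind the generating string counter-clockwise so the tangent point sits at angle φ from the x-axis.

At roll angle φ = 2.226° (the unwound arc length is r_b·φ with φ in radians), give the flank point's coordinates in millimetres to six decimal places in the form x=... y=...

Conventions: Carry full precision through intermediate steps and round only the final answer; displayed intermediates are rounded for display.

single-mesh involute tooth geometry (26T wheel at module 2.552)
pitch radius r_p = m·N/2 = 2.552·26/2 = 33.176000
base radius r_b = r_p·cos α = 33.176000·cos 21.956° = 30.769786
roll angle φ = 2.226° = 0.03885103 rad
x = r_b·(cos φ + φ·sin φ) = 30.793000
y = r_b·(sin φ − φ·cos φ) = 0.000601

x=30.793000 y=0.000601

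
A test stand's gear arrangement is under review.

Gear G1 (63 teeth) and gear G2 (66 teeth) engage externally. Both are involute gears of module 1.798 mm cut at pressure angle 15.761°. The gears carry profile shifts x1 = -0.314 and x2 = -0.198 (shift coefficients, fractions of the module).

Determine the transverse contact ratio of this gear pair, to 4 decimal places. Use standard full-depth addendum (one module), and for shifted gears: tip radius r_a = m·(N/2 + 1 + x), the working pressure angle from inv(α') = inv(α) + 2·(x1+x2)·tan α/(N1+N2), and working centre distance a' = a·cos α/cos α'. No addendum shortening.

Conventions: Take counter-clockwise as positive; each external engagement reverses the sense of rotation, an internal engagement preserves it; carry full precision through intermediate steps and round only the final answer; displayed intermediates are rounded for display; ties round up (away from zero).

topology: single-mesh involute geometry — m = 1.798, 63T/66T pair
base radii: r_b1 = 54.507625, r_b2 = 57.103226
tip radii: r_a1 = 57.870428, r_a2 = 60.775996
inv(α') = inv(15.761°) + 2·(-0.314-0.198)·tan α/(63+66) = 0.00491470  ⇒  α' = 13.93777°
a' = a·cos α / cos α' = 115.9710·cos 15.761°/cos 13.93777° = 114.996592
action lengths: √(r_a1²−r_b1²) = 19.439786, √(r_a2²−r_b2²) = 20.807289
base pitch p_b = π·m·cos α = 5.436214
CR = (19.439786 + 20.807289 − 114.996592·sin 13.93777°)/5.436214 = 2.308239
contact ratio ≈ 2.3082

2.3082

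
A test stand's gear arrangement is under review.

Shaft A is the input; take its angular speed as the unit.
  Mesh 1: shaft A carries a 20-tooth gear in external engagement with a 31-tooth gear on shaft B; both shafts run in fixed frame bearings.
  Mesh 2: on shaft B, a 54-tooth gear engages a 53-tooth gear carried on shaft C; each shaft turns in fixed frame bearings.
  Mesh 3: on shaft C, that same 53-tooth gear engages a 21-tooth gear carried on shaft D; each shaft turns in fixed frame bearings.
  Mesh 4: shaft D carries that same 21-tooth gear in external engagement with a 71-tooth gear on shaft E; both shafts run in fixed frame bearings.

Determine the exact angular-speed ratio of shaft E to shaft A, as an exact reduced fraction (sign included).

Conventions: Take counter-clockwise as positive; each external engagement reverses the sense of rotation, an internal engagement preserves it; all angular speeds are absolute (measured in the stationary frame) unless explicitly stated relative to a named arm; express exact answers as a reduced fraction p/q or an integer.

class = fixed-axis compound train [4 meshes; 4 ratios multiply, 4 sense flips]
mesh 1 [20T→31T]: running ratio 20/31, sense −
mesh 2 [54T→53T]: running ratio 1080/1643, sense +
mesh 3 [53T→21T]: running ratio 360/217, sense −
mesh 4 [21T→71T]: running ratio 1080/2201, sense +
ω_out/ω_in = 1080/2201

1080/2201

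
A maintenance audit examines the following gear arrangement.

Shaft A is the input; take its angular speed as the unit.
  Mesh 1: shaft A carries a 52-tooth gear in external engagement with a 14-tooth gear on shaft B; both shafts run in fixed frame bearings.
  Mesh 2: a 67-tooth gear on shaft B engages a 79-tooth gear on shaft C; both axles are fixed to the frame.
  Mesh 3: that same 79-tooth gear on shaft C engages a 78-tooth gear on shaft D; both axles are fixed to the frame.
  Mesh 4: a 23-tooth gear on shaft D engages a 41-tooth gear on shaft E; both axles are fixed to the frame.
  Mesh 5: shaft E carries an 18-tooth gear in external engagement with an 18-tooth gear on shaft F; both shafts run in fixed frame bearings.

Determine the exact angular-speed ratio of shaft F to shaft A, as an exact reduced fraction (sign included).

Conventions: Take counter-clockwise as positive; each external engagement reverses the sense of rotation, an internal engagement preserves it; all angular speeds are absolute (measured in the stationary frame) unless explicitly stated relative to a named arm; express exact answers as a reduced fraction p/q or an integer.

-1541/861

class = fixed-axis compound train [5 meshes; 5 ratios multiply, 5 sense flips]
mesh 1 [52T→14T]: running ratio 26/7, sense −
mesh 2 [67T→79T]: running ratio 1742/553, sense +
mesh 3 [79T→78T]: running ratio 67/21, sense −
mesh 4 [23T→41T]: running ratio 1541/861, sense +
mesh 5 [18T→18T]: running ratio 1541/861, sense −
ω_out/ω_in = -1541/861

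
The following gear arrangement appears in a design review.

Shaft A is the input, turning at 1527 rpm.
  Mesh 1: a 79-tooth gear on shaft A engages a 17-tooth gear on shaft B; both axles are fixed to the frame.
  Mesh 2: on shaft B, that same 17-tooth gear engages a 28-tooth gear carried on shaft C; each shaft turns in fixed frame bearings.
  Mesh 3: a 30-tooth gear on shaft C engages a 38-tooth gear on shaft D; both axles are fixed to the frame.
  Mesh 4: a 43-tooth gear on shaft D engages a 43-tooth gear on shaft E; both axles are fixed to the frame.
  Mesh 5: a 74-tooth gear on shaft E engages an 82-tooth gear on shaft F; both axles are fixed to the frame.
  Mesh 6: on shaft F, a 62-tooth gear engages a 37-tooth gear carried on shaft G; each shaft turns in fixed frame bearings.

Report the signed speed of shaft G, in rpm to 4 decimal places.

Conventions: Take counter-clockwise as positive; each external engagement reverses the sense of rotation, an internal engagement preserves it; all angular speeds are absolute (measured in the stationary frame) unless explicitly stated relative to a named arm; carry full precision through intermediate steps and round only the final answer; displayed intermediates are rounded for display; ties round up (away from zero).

+5143.4389 rpm

6-mesh fixed-axis compound train (all bearings frame-fixed)
mesh 1 [79T→17T]: ω = 1527.0000×79/17 = 7096.0588 rpm, sense flips to −
mesh 2 [17T→28T]: ω = 7096.0588×17/28 = 4308.3214 rpm, sense flips to +
mesh 3 [30T→38T]: ω = 4308.3214×30/38 = 3401.3064 rpm, sense flips to −
mesh 4 [43T→43T]: ω = 3401.3064×43/43 = 3401.3064 rpm, sense flips to +
mesh 5 [74T→82T]: ω = 3401.3064×74/82 = 3069.4716 rpm, sense flips to −
mesh 6 [62T→37T]: ω = 3069.4716×62/37 = 5143.4389 rpm, sense flips to +
signed output speed = +5143.4389 rpm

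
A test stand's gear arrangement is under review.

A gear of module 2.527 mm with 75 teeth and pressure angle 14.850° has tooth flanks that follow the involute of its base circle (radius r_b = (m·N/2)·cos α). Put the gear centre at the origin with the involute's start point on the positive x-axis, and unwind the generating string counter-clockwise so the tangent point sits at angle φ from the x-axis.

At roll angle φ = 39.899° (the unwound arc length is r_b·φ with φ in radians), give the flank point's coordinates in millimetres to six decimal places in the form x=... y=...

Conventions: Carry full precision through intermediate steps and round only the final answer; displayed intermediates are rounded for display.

x=111.185794 y=9.819106

single-mesh involute tooth geometry (75T wheel at module 2.527)
pitch radius r_p = m·N/2 = 2.527·75/2 = 94.762500
base radius r_b = r_p·cos α = 94.762500·cos 14.850° = 91.597442
roll angle φ = 39.899° = 0.69636892 rad
x = r_b·(cos φ + φ·sin φ) = 111.185794
y = r_b·(sin φ − φ·cos φ) = 9.819106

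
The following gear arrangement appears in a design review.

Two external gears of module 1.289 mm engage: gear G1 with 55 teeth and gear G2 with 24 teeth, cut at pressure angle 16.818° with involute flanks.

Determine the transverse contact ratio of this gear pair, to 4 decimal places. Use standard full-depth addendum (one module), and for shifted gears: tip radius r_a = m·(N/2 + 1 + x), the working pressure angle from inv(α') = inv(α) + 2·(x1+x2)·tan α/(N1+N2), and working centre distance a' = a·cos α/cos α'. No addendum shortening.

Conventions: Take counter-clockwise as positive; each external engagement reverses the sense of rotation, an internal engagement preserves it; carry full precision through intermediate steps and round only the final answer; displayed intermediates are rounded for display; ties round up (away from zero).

single-mesh involute tooth geometry (55T engaging 24T at module 1.289)
base radii: r_b1 = 33.931363, r_b2 = 14.806413
tip radii: r_a1 = 36.736500, r_a2 = 16.757000
no profile shift: α' = α, a' = a
action lengths: √(r_a1²−r_b1²) = 14.079527, √(r_a2²−r_b2²) = 7.846476
base pitch p_b = π·m·cos α = 3.876310
CR = (14.079527 + 7.846476 − 50.915500·sin 16.81800°)/3.876310 = 1.856016
contact ratio ≈ 1.8560

1.8560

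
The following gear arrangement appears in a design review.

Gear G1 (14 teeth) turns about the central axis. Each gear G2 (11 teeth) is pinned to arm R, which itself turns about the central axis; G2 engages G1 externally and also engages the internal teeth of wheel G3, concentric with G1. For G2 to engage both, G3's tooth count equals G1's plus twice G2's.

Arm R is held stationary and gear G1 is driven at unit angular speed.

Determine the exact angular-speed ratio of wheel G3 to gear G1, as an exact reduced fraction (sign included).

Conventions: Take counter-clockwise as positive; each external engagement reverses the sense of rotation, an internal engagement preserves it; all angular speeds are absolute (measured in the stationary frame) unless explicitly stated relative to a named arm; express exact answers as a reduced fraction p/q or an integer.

-7/18

planetary set (14T centre, 11T on arm, 36T internal) — Willis relation
ring teeth: 14 + 2·11 = 36
14(ω_sun−ω_arm) = −36(ω_ring−ω_arm),  ω_arm = 0, ω_sun = 1
ω_ring = 0 − (14/36)(1−0) = -7/18
ω_out/ω_in = -7/18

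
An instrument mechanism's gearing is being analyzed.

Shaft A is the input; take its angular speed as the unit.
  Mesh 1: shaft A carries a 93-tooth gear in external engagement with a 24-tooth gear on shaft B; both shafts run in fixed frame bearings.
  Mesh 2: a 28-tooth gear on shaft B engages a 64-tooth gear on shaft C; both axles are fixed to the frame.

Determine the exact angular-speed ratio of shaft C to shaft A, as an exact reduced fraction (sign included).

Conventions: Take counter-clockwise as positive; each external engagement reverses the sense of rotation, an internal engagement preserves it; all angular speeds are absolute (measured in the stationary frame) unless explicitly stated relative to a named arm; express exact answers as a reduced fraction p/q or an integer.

class = fixed-axis compound train [2 meshes; 2 ratios multiply, 2 sense flips]
mesh 1 [93T→24T]: running ratio 31/8, sense −
mesh 2 [28T→64T]: running ratio 217/128, sense +
ω_out/ω_in = 217/128

217/128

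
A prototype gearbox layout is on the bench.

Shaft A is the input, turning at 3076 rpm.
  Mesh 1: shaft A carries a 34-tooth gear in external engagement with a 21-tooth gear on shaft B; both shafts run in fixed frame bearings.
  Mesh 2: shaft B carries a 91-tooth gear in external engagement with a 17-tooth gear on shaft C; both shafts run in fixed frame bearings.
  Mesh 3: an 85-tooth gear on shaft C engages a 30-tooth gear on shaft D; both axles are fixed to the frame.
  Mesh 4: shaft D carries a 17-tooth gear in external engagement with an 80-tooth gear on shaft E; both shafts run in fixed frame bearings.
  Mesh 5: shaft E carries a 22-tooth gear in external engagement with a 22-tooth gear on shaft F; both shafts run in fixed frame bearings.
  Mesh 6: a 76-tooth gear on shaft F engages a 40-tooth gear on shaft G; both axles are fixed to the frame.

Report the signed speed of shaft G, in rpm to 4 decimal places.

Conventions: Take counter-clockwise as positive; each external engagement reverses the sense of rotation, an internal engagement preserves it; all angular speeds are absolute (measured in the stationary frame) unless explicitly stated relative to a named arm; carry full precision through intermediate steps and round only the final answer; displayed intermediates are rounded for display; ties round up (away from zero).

+30496.4039 rpm

topology: fixed-axis compound train — 6 meshes, A→G
mesh 1 [34T→21T]: ω = 3076.0000×34/21 = 4980.1905 rpm, sense flips to −
mesh 2 [91T→17T]: ω = 4980.1905×91/17 = 26658.6667 rpm, sense flips to +
mesh 3 [85T→30T]: ω = 26658.6667×85/30 = 75532.8889 rpm, sense flips to −
mesh 4 [17T→80T]: ω = 75532.8889×17/80 = 16050.7389 rpm, sense flips to +
mesh 5 [22T→22T]: ω = 16050.7389×22/22 = 16050.7389 rpm, sense flips to −
mesh 6 [76T→40T]: ω = 16050.7389×76/40 = 30496.4039 rpm, sense flips to +
signed output speed = +30496.4039 rpm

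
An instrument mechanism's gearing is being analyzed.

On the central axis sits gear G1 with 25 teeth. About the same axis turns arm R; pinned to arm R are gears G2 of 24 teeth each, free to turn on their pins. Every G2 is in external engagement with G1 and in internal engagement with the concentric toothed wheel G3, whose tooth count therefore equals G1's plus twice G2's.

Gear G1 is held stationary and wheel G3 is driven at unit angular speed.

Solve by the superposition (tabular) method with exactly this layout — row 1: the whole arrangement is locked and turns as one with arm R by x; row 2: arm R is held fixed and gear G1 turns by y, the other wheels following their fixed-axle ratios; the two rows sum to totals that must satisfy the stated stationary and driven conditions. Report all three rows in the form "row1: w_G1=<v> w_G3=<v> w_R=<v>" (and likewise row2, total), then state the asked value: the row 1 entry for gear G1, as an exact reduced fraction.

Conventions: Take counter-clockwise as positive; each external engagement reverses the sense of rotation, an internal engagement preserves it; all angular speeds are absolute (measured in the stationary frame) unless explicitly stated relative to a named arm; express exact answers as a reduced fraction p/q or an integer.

recognized (axles ride arm R): planetary set, 25/24/73 teeth
row 1 (train locked, turned with arm): all members turn x
row 2 — arm fixed, fixed-axis ratios: sun y, ring −(25/73)·y, arm 0
boundary: total ω_sun = x + y = 0 and total ω_ring = x − (25/73)·y = 1  ⇒  y = -73/98, x = 73/98
row 2 ring = −(25/73)·(-73/98) = 25/98
totals (row 1 + row 2): sun 73/98 + (-73/98) = 0, ring 73/98 + 25/98 = 1, arm 73/98 + 0 = 73/98
asked cell (row1, sun) = 73/98

row1: w_G1=73/98 w_G3=73/98 w_R=73/98
row2: w_G1=-73/98 w_G3=25/98 w_R=0
total: w_G1=0 w_G3=1 w_R=73/98
asked value: 73/98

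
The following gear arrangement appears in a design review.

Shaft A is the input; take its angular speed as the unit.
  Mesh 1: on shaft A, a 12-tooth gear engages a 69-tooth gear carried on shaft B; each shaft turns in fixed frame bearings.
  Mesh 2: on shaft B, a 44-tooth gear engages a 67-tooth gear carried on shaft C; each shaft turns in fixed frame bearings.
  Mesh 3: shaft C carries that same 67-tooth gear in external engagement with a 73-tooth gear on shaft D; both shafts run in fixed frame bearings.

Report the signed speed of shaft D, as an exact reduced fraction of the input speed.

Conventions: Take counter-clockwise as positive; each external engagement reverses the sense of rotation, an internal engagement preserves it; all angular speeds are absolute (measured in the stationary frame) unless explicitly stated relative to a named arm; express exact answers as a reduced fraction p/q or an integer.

3-mesh fixed-axis compound train (all bearings frame-fixed)
mesh 1 [12T→69T]: |ω|/ω_in = 1×12/69 = 4/23, sense flips to −
mesh 2 [44T→67T]: |ω|/ω_in = (4/23)×44/67 = 176/1541, sense flips to +
mesh 3 [67T→73T]: |ω|/ω_in = (176/1541)×67/73 = 176/1679, sense flips to −
signed output speed (× input speed) = -176/1679

-176/1679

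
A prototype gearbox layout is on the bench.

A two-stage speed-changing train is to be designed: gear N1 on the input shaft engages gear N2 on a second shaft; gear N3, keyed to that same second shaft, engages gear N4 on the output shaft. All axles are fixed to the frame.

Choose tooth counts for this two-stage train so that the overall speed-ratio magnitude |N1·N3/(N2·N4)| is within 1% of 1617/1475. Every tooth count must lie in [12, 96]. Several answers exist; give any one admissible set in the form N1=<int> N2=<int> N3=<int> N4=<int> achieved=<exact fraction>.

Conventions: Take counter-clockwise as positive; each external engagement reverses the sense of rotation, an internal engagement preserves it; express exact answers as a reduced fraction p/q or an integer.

design class (target 1617/1475): fixed-axis compound train
target = 1617/1475 in lowest terms: an exact hit needs N1·N3 = k·1617 and N2·N4 = k·1475 for one integer k, every count in [12, 96]; additionally prefer no 1:1 stage (N1 ≠ N2, N3 ≠ N4)
k = 1: N1·N3 = 1617 = 21·77, N2·N4 = 1475 = 25·59
achieved = 21·77/(25·59) = 1617/1475; |achieved − target| = 0 ≤ 1617/147500 ✓

N1=21 N2=25 N3=77 N4=59 achieved=1617/1475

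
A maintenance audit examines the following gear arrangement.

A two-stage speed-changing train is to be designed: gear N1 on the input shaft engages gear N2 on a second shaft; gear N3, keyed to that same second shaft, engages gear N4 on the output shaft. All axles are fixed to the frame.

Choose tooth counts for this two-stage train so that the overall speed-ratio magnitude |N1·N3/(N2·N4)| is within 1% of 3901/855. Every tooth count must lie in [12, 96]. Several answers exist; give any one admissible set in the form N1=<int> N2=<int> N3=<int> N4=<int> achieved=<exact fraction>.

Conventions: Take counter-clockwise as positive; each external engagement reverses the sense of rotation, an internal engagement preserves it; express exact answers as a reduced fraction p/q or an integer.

N1=47 N2=15 N3=83 N4=57 achieved=3901/855

class = fixed-axis compound train [2-stage, 3901/855 wanted]
target = 3901/855 in lowest terms: an exact hit needs N1·N3 = k·3901 and N2·N4 = k·855 for one integer k, every count in [12, 96]; additionally prefer no 1:1 stage (N1 ≠ N2, N3 ≠ N4)
k = 1: N1·N3 = 3901 = 47·83, N2·N4 = 855 = 15·57
achieved = 47·83/(15·57) = 3901/855; |achieved − target| = 0 ≤ 3901/85500 ✓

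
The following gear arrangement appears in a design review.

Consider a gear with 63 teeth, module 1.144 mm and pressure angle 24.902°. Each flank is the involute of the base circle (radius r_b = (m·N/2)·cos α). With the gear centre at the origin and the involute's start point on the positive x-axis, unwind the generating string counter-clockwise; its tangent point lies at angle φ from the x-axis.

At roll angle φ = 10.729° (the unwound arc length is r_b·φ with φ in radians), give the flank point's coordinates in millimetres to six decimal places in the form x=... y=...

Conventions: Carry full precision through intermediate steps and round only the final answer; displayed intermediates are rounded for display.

class = single-mesh tooth geometry [base-circle involute, m = 1.144, 63T]
pitch radius r_p = m·N/2 = 1.144·63/2 = 36.036000
base radius r_b = r_p·cos α = 36.036000·cos 24.902° = 32.685708
roll angle φ = 10.729° = 0.18725638 rad
x = r_b·(cos φ + φ·sin φ) = 33.253756
y = r_b·(sin φ − φ·cos φ) = 0.071289

x=33.253756 y=0.071289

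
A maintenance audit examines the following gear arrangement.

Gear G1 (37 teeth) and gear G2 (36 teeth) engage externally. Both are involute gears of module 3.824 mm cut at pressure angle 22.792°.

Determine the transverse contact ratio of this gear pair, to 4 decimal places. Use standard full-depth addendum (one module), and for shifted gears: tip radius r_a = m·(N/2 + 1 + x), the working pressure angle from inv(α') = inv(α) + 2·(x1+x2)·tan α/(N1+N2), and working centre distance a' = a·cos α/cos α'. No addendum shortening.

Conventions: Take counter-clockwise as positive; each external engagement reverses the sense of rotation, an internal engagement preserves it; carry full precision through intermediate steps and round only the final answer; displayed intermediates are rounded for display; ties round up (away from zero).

1.5767

single-mesh involute tooth geometry (37T engaging 36T at module 3.824)
base radii: r_b1 = 65.220114, r_b2 = 63.457408
tip radii: r_a1 = 74.568000, r_a2 = 72.656000
no profile shift: α' = α, a' = a
action lengths: √(r_a1²−r_b1²) = 36.148629, √(r_a2²−r_b2²) = 35.384342
base pitch p_b = π·m·cos α = 11.075407
CR = (36.148629 + 35.384342 − 139.576000·sin 22.79200°)/11.075407 = 1.576742
contact ratio ≈ 1.5767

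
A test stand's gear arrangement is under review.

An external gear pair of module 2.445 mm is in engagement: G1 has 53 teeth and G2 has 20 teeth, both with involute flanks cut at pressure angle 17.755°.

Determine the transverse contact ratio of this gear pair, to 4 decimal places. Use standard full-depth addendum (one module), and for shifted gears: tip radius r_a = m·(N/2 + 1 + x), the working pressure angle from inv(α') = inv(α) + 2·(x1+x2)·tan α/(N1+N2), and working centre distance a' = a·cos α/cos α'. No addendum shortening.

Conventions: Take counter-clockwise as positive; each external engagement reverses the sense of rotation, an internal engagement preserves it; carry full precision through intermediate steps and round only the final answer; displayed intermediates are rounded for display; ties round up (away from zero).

recognized (one external pair, fixed centres): single-mesh tooth geometry, m = 2.445, N1 = 53, N2 = 20
base radii: r_b1 = 61.706381, r_b2 = 23.285427
tip radii: r_a1 = 67.237500, r_a2 = 26.895000
no profile shift: α' = α, a' = a
action lengths: √(r_a1²−r_b1²) = 26.705879, √(r_a2²−r_b2²) = 13.458452
base pitch p_b = π·m·cos α = 7.315333
CR = (26.705879 + 13.458452 − 89.242500·sin 17.75500°)/7.315333 = 1.770263
contact ratio ≈ 1.7703

1.7703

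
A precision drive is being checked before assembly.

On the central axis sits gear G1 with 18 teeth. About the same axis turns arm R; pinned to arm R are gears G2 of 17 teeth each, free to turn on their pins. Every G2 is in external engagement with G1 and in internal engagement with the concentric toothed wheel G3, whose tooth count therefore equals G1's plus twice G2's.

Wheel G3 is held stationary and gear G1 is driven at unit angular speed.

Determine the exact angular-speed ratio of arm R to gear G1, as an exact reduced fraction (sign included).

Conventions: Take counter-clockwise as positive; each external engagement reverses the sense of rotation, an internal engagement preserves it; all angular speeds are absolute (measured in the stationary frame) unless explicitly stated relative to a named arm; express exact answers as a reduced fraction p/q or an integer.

planetary set (18T centre, 17T on arm, 52T internal) — Willis relation
ring teeth: 18 + 2·17 = 52
18(ω_sun−ω_arm) = −52(ω_ring−ω_arm),  ω_ring = 0, ω_sun = 1
18(1−ω_arm) = −52(0−ω_arm)  ⇒  70·ω_arm = 18  ⇒  ω_arm = 9/35
ω_out/ω_in = 9/35

9/35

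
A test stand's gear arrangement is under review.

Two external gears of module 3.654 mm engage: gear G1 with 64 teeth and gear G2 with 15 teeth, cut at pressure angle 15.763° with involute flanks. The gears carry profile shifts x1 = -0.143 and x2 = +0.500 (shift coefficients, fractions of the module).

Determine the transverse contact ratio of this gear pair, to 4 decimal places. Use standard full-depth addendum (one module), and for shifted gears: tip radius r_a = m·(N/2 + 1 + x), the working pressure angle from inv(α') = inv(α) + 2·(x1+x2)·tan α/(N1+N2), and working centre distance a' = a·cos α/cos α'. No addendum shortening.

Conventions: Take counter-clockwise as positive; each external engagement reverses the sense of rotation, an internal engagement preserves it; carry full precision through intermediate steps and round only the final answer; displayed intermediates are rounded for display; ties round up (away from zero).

1.6235

single-mesh involute tooth geometry (64T engaging 15T at module 3.654)
base radii: r_b1 = 112.530762, r_b2 = 26.374397
tip radii: r_a1 = 120.059478, r_a2 = 32.886000
inv(α') = inv(15.763°) + 2·(-0.143+0.500)·tan α/(64+15) = 0.00970906  ⇒  α' = 17.40895°
a' = a·cos α / cos α' = 144.3330·cos 15.763°/cos 17.40895° = 145.573348
action lengths: √(r_a1²−r_b1²) = 41.846218, √(r_a2²−r_b2²) = 19.643833
base pitch p_b = π·m·cos α = 11.047682
CR = (41.846218 + 19.643833 − 145.573348·sin 17.40895°)/11.047682 = 1.623507
contact ratio ≈ 1.6235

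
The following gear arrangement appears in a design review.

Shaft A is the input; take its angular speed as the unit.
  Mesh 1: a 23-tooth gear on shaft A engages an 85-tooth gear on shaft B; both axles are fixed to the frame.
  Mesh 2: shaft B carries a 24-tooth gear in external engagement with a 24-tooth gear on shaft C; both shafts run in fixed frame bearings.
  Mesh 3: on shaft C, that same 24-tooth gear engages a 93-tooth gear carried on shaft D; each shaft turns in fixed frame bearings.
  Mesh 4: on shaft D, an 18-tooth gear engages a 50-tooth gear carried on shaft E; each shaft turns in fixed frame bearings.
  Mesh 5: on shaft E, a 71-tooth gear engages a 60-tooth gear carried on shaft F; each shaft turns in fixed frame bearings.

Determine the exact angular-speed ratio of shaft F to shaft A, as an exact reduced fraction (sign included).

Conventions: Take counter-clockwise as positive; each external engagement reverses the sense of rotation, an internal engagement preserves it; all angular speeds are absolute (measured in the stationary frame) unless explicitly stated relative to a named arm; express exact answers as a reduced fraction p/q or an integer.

-9798/329375

class = fixed-axis compound train [5 meshes; 5 ratios multiply, 5 sense flips]
mesh 1 [23T→85T]: running ratio 23/85, sense −
mesh 2 [24T→24T]: running ratio 23/85, sense +
mesh 3 [24T→93T]: running ratio 184/2635, sense −
mesh 4 [18T→50T]: running ratio 1656/65875, sense +
mesh 5 [71T→60T]: running ratio 9798/329375, sense −
ω_out/ω_in = -9798/329375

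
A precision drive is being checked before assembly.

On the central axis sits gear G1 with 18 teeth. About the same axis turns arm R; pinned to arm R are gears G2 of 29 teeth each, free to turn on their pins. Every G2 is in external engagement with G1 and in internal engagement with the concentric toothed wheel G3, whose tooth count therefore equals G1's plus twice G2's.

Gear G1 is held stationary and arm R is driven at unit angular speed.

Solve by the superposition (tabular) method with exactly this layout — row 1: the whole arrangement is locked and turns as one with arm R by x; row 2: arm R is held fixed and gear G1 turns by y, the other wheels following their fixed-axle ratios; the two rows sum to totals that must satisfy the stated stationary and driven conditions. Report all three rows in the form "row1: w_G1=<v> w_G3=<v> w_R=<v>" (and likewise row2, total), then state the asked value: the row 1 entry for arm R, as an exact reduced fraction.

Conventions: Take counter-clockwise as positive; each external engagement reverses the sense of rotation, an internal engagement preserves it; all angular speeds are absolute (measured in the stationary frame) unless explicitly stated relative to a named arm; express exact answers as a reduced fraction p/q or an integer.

topology: planetary set — G1 18T / G2 29T / G3 76T, arm = carrier (Willis)
row 1 — lock + rotate with arm: ω_sun = ω_ring = ω_arm = x
row 2 (arm held, sun turns y): ω_ring = −(18/76)·y, ω_arm = 0
boundary: total ω_sun = x + y = 0 and total ω_arm = x = 1  ⇒  y = -1, x = 1
row 2 ring = −(18/76)·(-1) = 9/38
totals (row 1 + row 2): sun 1 + (-1) = 0, ring 1 + 9/38 = 47/38, arm 1 + 0 = 1
asked cell (row1, arm) = 1

row1: w_G1=1 w_G3=1 w_R=1
row2: w_G1=-1 w_G3=9/38 w_R=0
total: w_G1=0 w_G3=47/38 w_R=1
asked value: 1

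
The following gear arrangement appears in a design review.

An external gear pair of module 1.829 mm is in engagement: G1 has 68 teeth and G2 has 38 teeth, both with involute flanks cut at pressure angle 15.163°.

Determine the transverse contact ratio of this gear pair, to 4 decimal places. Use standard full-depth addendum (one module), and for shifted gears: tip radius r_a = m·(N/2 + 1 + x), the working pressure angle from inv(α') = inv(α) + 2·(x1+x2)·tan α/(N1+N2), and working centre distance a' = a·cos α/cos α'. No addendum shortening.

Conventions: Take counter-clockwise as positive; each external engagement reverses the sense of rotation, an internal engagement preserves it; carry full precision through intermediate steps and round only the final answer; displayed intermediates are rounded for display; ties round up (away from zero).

class = single-mesh tooth geometry [involute pair 68T × 38T, m = 1.829]
base radii: r_b1 = 60.021032, r_b2 = 33.541165
tip radii: r_a1 = 64.015000, r_a2 = 36.580000
no profile shift: α' = α, a' = a
action lengths: √(r_a1²−r_b1²) = 22.257491, √(r_a2²−r_b2²) = 14.597488
base pitch p_b = π·m·cos α = 5.545930
CR = (22.257491 + 14.597488 − 96.937000·sin 15.16300°)/5.545930 = 2.073513
contact ratio ≈ 2.0735

2.0735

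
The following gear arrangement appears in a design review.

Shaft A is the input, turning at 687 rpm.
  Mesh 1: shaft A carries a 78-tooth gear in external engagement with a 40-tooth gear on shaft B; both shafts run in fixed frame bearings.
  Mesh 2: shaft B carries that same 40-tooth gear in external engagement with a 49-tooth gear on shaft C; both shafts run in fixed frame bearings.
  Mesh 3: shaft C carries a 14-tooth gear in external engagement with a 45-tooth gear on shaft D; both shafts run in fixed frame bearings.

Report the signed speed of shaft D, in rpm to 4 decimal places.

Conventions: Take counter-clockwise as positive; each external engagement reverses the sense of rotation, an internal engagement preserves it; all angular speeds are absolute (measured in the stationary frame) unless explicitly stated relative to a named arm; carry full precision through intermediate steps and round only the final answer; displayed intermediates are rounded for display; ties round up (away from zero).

topology: fixed-axis compound train — 3 meshes, A→D
mesh 1 [78T→40T]: ω = 687.0000×78/40 = 1339.6500 rpm, sense flips to −
mesh 2 [40T→49T]: ω = 1339.6500×40/49 = 1093.5918 rpm, sense flips to +
mesh 3 [14T→45T]: ω = 1093.5918×14/45 = 340.2286 rpm, sense flips to −
signed output speed = -340.2286 rpm

-340.2286 rpm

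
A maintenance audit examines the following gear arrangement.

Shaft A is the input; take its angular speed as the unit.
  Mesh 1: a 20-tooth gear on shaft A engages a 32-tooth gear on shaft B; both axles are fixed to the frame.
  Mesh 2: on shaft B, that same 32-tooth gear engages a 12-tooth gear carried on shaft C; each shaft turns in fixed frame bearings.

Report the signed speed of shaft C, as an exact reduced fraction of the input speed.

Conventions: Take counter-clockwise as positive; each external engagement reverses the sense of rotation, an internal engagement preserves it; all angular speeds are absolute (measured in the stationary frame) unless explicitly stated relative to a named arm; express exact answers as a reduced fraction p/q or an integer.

5/3

2-mesh fixed-axis compound train (all bearings frame-fixed)
mesh 1 [20T→32T]: |ω|/ω_in = 1×20/32 = 5/8, sense flips to −
mesh 2 [32T→12T]: |ω|/ω_in = (5/8)×32/12 = 5/3, sense flips to +
signed output speed (× input speed) = 5/3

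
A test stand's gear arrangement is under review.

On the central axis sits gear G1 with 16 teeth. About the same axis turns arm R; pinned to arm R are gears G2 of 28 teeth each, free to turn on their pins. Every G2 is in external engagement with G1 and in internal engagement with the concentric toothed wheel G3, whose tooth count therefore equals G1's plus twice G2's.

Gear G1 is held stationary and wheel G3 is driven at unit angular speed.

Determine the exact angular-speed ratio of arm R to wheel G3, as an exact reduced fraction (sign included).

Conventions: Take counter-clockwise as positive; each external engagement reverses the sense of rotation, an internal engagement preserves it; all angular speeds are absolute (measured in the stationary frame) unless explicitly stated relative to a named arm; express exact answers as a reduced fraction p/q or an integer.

9/11

class = planetary set [G3 = 16+2·28 = 72; Willis about the carrier]
ring teeth: 16 + 2·28 = 72
16(ω_sun−ω_arm) = −72(ω_ring−ω_arm),  ω_sun = 0, ω_ring = 1
16(0−ω_arm) = −72(1−ω_arm)  ⇒  88·ω_arm = 72  ⇒  ω_arm = 9/11
ω_out/ω_in = 9/11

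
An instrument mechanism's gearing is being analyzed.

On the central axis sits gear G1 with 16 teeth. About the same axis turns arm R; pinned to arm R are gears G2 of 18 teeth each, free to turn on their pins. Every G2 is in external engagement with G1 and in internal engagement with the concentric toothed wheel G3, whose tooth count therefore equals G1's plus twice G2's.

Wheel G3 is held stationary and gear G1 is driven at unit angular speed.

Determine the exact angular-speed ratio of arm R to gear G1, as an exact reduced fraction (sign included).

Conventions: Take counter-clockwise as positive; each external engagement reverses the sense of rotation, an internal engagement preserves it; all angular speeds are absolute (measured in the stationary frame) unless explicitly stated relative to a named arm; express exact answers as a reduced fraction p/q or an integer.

4/17

topology: planetary set — G1 16T / G2 18T / G3 52T, arm = carrier (Willis)
ring teeth: 16 + 2·18 = 52
16(ω_sun−ω_arm) = −52(ω_ring−ω_arm),  ω_ring = 0, ω_sun = 1
16(1−ω_arm) = −52(0−ω_arm)  ⇒  68·ω_arm = 16  ⇒  ω_arm = 4/17
ω_out/ω_in = 4/17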